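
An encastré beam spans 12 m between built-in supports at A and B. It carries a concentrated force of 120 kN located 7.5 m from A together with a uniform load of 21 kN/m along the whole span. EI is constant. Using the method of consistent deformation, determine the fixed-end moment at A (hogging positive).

Take the two fixed-end moments M_A, M_B as redundants; the released structure is the simple span AB.
On the primary (simply-supported) span, the end slopes from the loading are:
  at A: point load 120 at a = 7.5: Pab(L + b)/(6LEI) = 928.1/EI
  at B: point load 120 at a = 7.5: Pab(L + a)/(6LEI) = 1097/EI
  at A: UDL 21: wL³/(24EI) = 1512/EI
  at B: UDL 21: wL³/(24EI) = 1512/EI
  θ_A0 = 2440/EI,  θ_B0 = 2609/EI
Flexibility coefficients: a unit moment at one end gives L/(3EI) there and L/(6EI) at the far end, so f₁₁ = f₂₂ = 4/EI and f₁₂ = f₂₁ = 2/EI.
Compatibility — zero rotation at each built-in end:
  4 M_A + 2 M_B = 2440
  2 M_A + 4 M_B = 2609
Solving the pair gives M_A = 378.6 kN·m and M_B = 462.9 kN·m (hogging).

M_A = 378.6 kN·m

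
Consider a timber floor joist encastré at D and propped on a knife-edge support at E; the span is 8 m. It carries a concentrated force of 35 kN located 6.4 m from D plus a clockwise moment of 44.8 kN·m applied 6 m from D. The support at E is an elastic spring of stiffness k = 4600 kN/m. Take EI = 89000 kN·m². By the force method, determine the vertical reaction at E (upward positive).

Take the reaction at E as the redundant and release it; the primary structure is a cantilever fixed at D.
Deflection at E on the released cantilever, summing each load's contribution:
  point load 35 at a = 6.4: Pa²(3L − a)/(6EI) = 4205/EI
  clockwise couple 44.8 at a = 6: M₀a(2L − a)/(2EI) = 1344/EI
  δ_0 = 5549/EI
Flexibility coefficient — unit upward force at E: δ_{EE} = L³/(3EI) = 170.7/EI.
With EI = 89000 kN·m²: δ_0 = 0.062351 m and δ_{EE} = 0.001918 m/kN.
Compatibility — the spring shortens by R_E/k under the reaction it provides: δ_0 − R_E·δ_{EE} = R_E/k. With 1/k = 0.000217 m/kN, R_E = δ_0 / (δ_{EE} + 1/k) = 0.062351 / (0.001918 + 0.000217) = 29.2 kN.

R_E = 29.2 kN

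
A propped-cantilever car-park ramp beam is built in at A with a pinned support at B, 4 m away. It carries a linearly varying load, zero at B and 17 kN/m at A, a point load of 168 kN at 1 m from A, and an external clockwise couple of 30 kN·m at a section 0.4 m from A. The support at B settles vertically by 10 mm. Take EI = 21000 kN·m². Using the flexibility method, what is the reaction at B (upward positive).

Remove the prop at B; the released (primary) structure is a cantilever built in at A.
Downward deflection at the released point B due to the loads:
  triangular load, peak 17 at the fixed end: w₀L⁴/(30EI) = 145.1/EI
  point load 168 at a = 1: Pa²(3L − a)/(6EI) = 308/EI
  clockwise couple 30 at a = 0.4: M₀a(2L − a)/(2EI) = 45.6/EI
  δ_0 = 498.7/EI
Flexibility coefficient — unit upward force at B: δ_{BB} = L³/(3EI) = 21.33/EI.
With EI = 21000 kN·m²: δ_0 = 0.023746 m and δ_{BB} = 0.001016 m/kN.
Compatibility — the beam at B must follow the support down by 0.01 m: δ_0 − R_B·δ_{BB} = 0.01, so R_B = (0.023746 − 0.01)/0.001016 = 13.53 kN.

R_B = 13.53 kN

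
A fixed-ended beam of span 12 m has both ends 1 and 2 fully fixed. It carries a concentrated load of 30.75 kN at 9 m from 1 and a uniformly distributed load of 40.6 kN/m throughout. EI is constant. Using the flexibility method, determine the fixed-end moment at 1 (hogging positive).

M_1 = 504.5 kN·m

Take the two fixed-end moments M_1, M_2 as redundants; the released structure is the simple span 12.
Simple-span end rotations at 1 and 2 under the given loads:
  at 1: point load 30.75 at a = 9: Pab(L + b)/(6LEI) = 173/EI
  at 2: point load 30.75 at a = 9: Pab(L + a)/(6LEI) = 242.2/EI
  at 1: UDL 40.6: wL³/(24EI) = 2923/EI
  at 2: UDL 40.6: wL³/(24EI) = 2923/EI
  θ_10 = 3096/EI,  θ_20 = 3165/EI
Flexibility coefficients: a unit moment at one end gives L/(3EI) there and L/(6EI) at the far end, so f₁₁ = f₂₂ = 4/EI and f₁₂ = f₂₁ = 2/EI.
Compatibility — zero rotation at each built-in end:
  4 M_1 + 2 M_2 = 3096
  2 M_1 + 4 M_2 = 3165
Solving the pair gives M_1 = 504.5 kN·m and M_2 = 539.1 kN·m (hogging).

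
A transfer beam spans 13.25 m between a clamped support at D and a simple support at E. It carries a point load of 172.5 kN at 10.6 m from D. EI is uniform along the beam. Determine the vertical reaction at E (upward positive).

R_E = 121.4 kN

Release the roller at E. Primary structure: cantilever fixed at D.
Free-end deflection of the primary structure under the applied loading (downward +):
  point load 172.5 at a = 10.6: Pa²(3L − a)/(6EI) = 94165/EI
Flexibility coefficient — unit upward force at E: δ_{EE} = L³/(3EI) = 775.4/EI.
The prop prevents deflection at E: R_E = δ_0/δ_{EE} = 94165/775.4 = 121.4 kN.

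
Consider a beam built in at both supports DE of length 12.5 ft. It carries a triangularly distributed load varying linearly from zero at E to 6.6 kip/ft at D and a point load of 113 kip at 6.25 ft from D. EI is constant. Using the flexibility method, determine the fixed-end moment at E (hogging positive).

M_E = 210.9 kip·ft

Take the two fixed-end moments M_D, M_E as redundants; the released structure is the simple span DE.
On the primary (simply-supported) span, the end slopes from the loading are:
  at D: triangular load, peak 6.6: w₀L³/(45EI) = 286.5/EI
  at E: triangular load, peak 6.6: 7w₀L³/(360EI) = 250.7/EI
  at D: point load 113 at a = 6.25: Pab(L + b)/(6LEI) = 1104/EI
  at E: point load 113 at a = 6.25: Pab(L + a)/(6LEI) = 1104/EI
  θ_D0 = 1390/EI,  θ_E0 = 1354/EI
Flexibility coefficients: a unit moment at one end gives L/(3EI) there and L/(6EI) at the far end, so f₁₁ = f₂₂ = 4.167/EI and f₁₂ = f₂₁ = 2.083/EI.
Compatibility — zero rotation at each built-in end:
  4.167 M_D + 2.083 M_E = 1390
  2.083 M_D + 4.167 M_E = 1354
Solving the pair gives M_D = 228.1 kip·ft and M_E = 210.9 kip·ft (hogging).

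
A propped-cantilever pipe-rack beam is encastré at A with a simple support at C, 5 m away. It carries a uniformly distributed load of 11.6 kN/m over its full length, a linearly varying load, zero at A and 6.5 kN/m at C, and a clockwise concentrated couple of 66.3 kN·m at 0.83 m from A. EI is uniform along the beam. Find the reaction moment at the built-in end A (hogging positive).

M_A = 81.75 kN·m

Release the roller at C. Primary structure: cantilever fixed at A.
Downward deflection at the released point C due to the loads:
  UDL 11.6: wL⁴/(8EI) = 906.2/EI
  triangular load, peak 6.5 at the free end: 11w₀L⁴/(120EI) = 372.4/EI
  clockwise couple 66.3 at a = 0.83: M₀a(2L − a)/(2EI) = 252.3/EI
  δ_0 = 1531/EI
Flexibility coefficient — unit upward force at C: δ_{CC} = L³/(3EI) = 41.67/EI.
Compatibility at C: δ_0 − R_C·δ_{CC} = 0, so R_C = 1531/41.67 = 36.74 kN.
Moment equilibrium about A: M_A = Σ(load moments about A) − R_C·L = 265.5 − 36.74×5 = 81.75 kN·m.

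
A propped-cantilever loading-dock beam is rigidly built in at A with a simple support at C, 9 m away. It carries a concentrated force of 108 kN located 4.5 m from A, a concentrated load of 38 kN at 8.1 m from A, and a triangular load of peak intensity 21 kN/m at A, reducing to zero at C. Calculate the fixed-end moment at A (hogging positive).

Remove the prop at C; the released (primary) structure is a cantilever built in at A.
Downward deflection at the released point C due to the loads:
  point load 108 at a = 4.5: Pa²(3L − a)/(6EI) = 8201/EI
  point load 38 at a = 8.1: Pa²(3L − a)/(6EI) = 7854/EI
  triangular load, peak 21 at the fixed end: w₀L⁴/(30EI) = 4593/EI
  δ_0 = 20647/EI
Flexibility coefficient — unit upward force at C: δ_{CC} = L³/(3EI) = 243/EI.
Compatibility at C: δ_0 − R_C·δ_{CC} = 0, so R_C = 20647/243 = 84.97 kN.
Moment equilibrium about A: M_A = Σ(load moments about A) − R_C·L = 1077 − 84.97×9 = 312.6 kN·m.

M_A = 312.6 kN·m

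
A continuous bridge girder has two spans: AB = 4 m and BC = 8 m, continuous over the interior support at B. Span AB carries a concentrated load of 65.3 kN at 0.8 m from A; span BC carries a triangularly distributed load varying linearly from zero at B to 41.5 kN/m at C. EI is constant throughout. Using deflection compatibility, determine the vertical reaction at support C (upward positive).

Insert a hinge at B; M_B is the redundant, and each span becomes simply supported.
Discontinuity in slope at B on the released structure — sum the simple-span end rotations:
  span AB: point load 65.3 at a = 0.8: Pab(L + a)/(6LEI) = 33.43/EI
  span BC: triangular load, peak 41.5: 7w₀L³/(360EI) = 413.2/EI
  relative rotation θ_0 = (33.43 + 413.2)/EI = 446.6/EI
A unit hogging moment at B produces rotation L₁/(3EI) + L₂/(3EI) = 4/EI.
Compatibility: M_B·(L₁+L₂)/(3EI) = θ_0, giving M_B = 111.6 kN·m (hogging).
Span BC, ΣM about C: R_B^{BC}·8 = 442.7 + 111.6, so R_B^{BC} = 69.29 kN and R_C = 166 − 69.29 = 96.71 kN.

R_C = 96.71 kN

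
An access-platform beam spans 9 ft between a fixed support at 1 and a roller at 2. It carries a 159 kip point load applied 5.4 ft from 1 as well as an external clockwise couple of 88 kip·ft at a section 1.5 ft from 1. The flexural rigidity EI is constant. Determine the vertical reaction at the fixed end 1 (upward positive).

R_1 = 85.83 kip

Choose R_2 as the redundant. The primary structure is the cantilever fixed at 1.
Free-end deflection of the primary structure under the applied loading (downward +):
  point load 159 at a = 5.4: Pa²(3L − a)/(6EI) = 16691/EI
  clockwise couple 88 at a = 1.5: M₀a(2L − a)/(2EI) = 1089/EI
  δ_0 = 17780/EI
Flexibility coefficient — unit upward force at 2: δ_{22} = L³/(3EI) = 243/EI.
The prop prevents deflection at 2: R_2 = δ_0/δ_{22} = 17780/243 = 73.17 kip.
Vertical equilibrium: R_1 = ΣP − R_2 = 159 − 73.17 = 85.83 kip.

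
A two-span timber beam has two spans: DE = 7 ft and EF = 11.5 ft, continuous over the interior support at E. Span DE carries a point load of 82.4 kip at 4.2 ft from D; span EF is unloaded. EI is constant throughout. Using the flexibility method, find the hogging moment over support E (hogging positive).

Release continuity at E by inserting a hinge; the redundant is the internal moment M_E. The primary structure is two simply-supported spans DE and EF.
End slopes at the hinge E, treating each span as simply supported:
  span DE: point load 82.4 at a = 4.2: Pab(L + a)/(6LEI) = 258.4/EI
  relative rotation θ_0 = (258.4 + 0)/EI = 258.4/EI
A unit hogging moment at E produces rotation L₁/(3EI) + L₂/(3EI) = 6.167/EI.
Compatibility: M_E·(L₁+L₂)/(3EI) = θ_0, giving M_E = 41.9 kip·ft (hogging).

M_E = 41.9 kip·ft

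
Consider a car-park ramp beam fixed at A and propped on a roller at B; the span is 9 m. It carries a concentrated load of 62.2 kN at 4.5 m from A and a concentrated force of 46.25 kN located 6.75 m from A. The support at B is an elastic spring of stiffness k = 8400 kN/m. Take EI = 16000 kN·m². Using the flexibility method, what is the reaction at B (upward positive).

R_B = 48.33 kN

Take the reaction at B as the redundant and release it; the primary structure is a cantilever fixed at A.
Downward deflection at the released point B due to the loads:
  point load 62.2 at a = 4.5: Pa²(3L − a)/(6EI) = 4723/EI
  point load 46.25 at a = 6.75: Pa²(3L − a)/(6EI) = 7112/EI
  δ_0 = 11835/EI
Flexibility coefficient — unit upward force at B: δ_{BB} = L³/(3EI) = 243/EI.
With EI = 16000 kN·m²: δ_0 = 0.73971 m and δ_{BB} = 0.015187 m/kN.
Compatibility — the spring shortens by R_B/k under the reaction it provides: δ_0 − R_B·δ_{BB} = R_B/k. With 1/k = 0.000119 m/kN, R_B = δ_0 / (δ_{BB} + 1/k) = 0.73971 / (0.015187 + 0.000119) = 48.33 kN.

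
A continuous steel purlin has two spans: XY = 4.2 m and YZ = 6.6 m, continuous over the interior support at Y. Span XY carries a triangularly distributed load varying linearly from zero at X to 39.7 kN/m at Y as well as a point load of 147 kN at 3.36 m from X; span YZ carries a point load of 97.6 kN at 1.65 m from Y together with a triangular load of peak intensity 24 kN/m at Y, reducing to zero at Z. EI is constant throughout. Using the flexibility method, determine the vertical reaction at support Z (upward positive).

Insert a hinge at Y; M_Y is the redundant, and each span becomes simply supported.
End slopes at the hinge Y, treating each span as simply supported:
  span XY: triangular load, peak 39.7: w₀L³/(45EI) = 65.36/EI
  span XY: point load 147 at a = 3.36: Pab(L + a)/(6LEI) = 124.5/EI
  span YZ: point load 97.6 at a = 1.65: Pab(L + b)/(6LEI) = 232.5/EI
  span YZ: triangular load, peak 24: w₀L³/(45EI) = 153.3/EI
  relative rotation θ_0 = (189.8 + 385.8)/EI = 575.7/EI
A unit hogging moment at Y produces rotation L₁/(3EI) + L₂/(3EI) = 3.6/EI.
Slope continuity at Y: θ_0 = M_Y·3.6/EI, so M_Y = 575.7/3.6 = 159.9 kN·m (hogging).
Span YZ, ΣM about Z: R_Y^{YZ}·6.6 = 831.6 + 159.9, so R_Y^{YZ} = 150.2 kN and R_Z = 176.8 − 150.2 = 26.57 kN.

R_Z = 26.57 kN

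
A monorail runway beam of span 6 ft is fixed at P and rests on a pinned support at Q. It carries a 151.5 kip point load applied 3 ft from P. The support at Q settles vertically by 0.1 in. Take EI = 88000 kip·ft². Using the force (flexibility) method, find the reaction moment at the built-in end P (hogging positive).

Take the reaction at Q as the redundant and release it; the primary structure is a cantilever fixed at P.
Deflection at Q on the released cantilever, summing each load's contribution:
  point load 151.5 at a = 3: Pa²(3L − a)/(6EI) = 3409/EI
Tip deflection under a unit load at Q: L³/(3EI) = 72/EI.
With EI = 88000 kip·ft²: δ_0 = 0.038736 ft and δ_{QQ} = 0.000818 ft/kip.
Compatibility — the beam at Q must follow the support down by 0.008333 ft: δ_0 − R_Q·δ_{QQ} = 0.008333, so R_Q = (0.038736 − 0.008333)/0.000818 = 37.16 kip.
Moment equilibrium about P: M_P = Σ(load moments about P) − R_Q·L = 454.5 − 37.16×6 = 231.5 kip·ft.

M_P = 231.5 kip·ft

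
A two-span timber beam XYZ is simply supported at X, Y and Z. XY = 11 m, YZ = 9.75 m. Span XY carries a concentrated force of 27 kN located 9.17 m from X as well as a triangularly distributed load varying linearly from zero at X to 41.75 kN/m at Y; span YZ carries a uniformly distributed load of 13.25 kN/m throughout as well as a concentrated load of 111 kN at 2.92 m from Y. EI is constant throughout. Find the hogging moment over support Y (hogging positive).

Take M_Y as the redundant. Released structure: two simple spans XY and YZ with a hinge at Y.
End slopes at the hinge Y, treating each span as simply supported:
  span XY: point load 27 at a = 9.17: Pab(L + a)/(6LEI) = 138.5/EI
  span XY: triangular load, peak 41.75: w₀L³/(45EI) = 1235/EI
  span YZ: UDL 13.25: wL³/(24EI) = 511.7/EI
  span YZ: point load 111 at a = 2.92: Pab(L + b)/(6LEI) = 627.4/EI
  relative rotation θ_0 = (1373 + 1139)/EI = 2512/EI
A unit hogging moment at Y produces rotation L₁/(3EI) + L₂/(3EI) = 6.917/EI.
Slope continuity at Y: θ_0 = M_Y·6.917/EI, so M_Y = 2512/6.917 = 363.2 kN·m (hogging).

M_Y = 363.2 kN·m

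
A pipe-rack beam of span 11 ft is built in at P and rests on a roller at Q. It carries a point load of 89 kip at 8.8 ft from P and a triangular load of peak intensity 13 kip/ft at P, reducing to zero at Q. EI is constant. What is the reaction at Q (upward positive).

Release the roller at Q. Primary structure: cantilever fixed at P.
Deflection at Q on the released cantilever, summing each load's contribution:
  point load 89 at a = 8.8: Pa²(3L − a)/(6EI) = 27798/EI
  triangular load, peak 13 at the fixed end: w₀L⁴/(30EI) = 6344/EI
  δ_0 = 34143/EI
Tip deflection under a unit load at Q: L³/(3EI) = 443.7/EI.
The prop prevents deflection at Q: R_Q = δ_0/δ_{QQ} = 34143/443.7 = 76.96 kip.

R_Q = 76.96 kip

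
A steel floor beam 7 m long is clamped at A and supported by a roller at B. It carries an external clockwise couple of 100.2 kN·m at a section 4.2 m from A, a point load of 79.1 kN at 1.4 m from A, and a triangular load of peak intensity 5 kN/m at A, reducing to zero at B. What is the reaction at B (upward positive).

R_B = 25.97 kN

Choose R_B as the redundant. The primary structure is the cantilever fixed at A.
Primary-structure tip deflection at B by superposition:
  clockwise couple 100.2 at a = 4.2: M₀a(2L − a)/(2EI) = 2062/EI
  point load 79.1 at a = 1.4: Pa²(3L − a)/(6EI) = 506.5/EI
  triangular load, peak 5 at the fixed end: w₀L⁴/(30EI) = 400.2/EI
  δ_0 = 2969/EI
Flexibility coefficient — unit upward force at B: δ_{BB} = L³/(3EI) = 114.3/EI.
The prop prevents deflection at B: R_B = δ_0/δ_{BB} = 2969/114.3 = 25.97 kN.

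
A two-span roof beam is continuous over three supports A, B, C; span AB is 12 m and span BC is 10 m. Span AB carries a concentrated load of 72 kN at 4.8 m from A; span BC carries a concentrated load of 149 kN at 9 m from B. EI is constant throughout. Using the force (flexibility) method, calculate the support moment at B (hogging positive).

M_B = 112.7 kN·m

Insert a hinge at B; M_B is the redundant, and each span becomes simply supported.
End slopes at the hinge B, treating each span as simply supported:
  span AB: point load 72 at a = 4.8: Pab(L + a)/(6LEI) = 580.6/EI
  span BC: point load 149 at a = 9: Pab(L + b)/(6LEI) = 245.8/EI
  relative rotation θ_0 = (580.6 + 245.8)/EI = 826.5/EI
A unit hogging moment at B produces rotation L₁/(3EI) + L₂/(3EI) = 7.333/EI.
Compatibility: M_B·(L₁+L₂)/(3EI) = θ_0, giving M_B = 112.7 kN·m (hogging).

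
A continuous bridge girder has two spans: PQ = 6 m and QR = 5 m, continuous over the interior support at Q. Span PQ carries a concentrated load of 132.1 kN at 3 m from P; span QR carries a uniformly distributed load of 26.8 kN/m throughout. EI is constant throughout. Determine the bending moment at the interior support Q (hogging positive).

Insert a hinge at Q; M_Q is the redundant, and each span becomes simply supported.
Discontinuity in slope at Q on the released structure — sum the simple-span end rotations:
  span PQ: point load 132.1 at a = 3: Pab(L + a)/(6LEI) = 297.2/EI
  span QR: UDL 26.8: wL³/(24EI) = 139.6/EI
  relative rotation θ_0 = (297.2 + 139.6)/EI = 436.8/EI
A unit hogging moment at Q produces rotation L₁/(3EI) + L₂/(3EI) = 3.667/EI.
Compatibility: M_Q·(L₁+L₂)/(3EI) = θ_0, giving M_Q = 119.1 kN·m (hogging).

M_Q = 119.1 kN·m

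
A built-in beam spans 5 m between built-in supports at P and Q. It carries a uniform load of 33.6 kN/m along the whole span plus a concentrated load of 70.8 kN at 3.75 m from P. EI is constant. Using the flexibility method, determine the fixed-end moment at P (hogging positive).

M_P = 86.59 kN·m

Release both end moments; the primary structure is a simply-supported span PQ with redundants M_P and M_Q.
On the primary (simply-supported) span, the end slopes from the loading are:
  at P: UDL 33.6: wL³/(24EI) = 175/EI
  at Q: UDL 33.6: wL³/(24EI) = 175/EI
  at P: point load 70.8 at a = 3.75: Pab(L + b)/(6LEI) = 69.14/EI
  at Q: point load 70.8 at a = 3.75: Pab(L + a)/(6LEI) = 96.8/EI
  θ_P0 = 244.1/EI,  θ_Q0 = 271.8/EI
Flexibility coefficients: a unit moment at one end gives L/(3EI) there and L/(6EI) at the far end, so f₁₁ = f₂₂ = 1.667/EI and f₁₂ = f₂₁ = 0.8333/EI.
Compatibility — zero rotation at each built-in end:
  1.667 M_P + 0.8333 M_Q = 244.1
  0.8333 M_P + 1.667 M_Q = 271.8
Solving the pair gives M_P = 86.59 kN·m and M_Q = 119.8 kN·m (hogging).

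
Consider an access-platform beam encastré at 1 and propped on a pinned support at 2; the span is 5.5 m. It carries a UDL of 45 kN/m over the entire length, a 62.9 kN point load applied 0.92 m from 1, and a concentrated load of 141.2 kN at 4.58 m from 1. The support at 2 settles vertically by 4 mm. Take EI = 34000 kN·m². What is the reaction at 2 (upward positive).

Choose R_2 as the redundant. The primary structure is the cantilever fixed at 1.
Deflection at 2 on the released cantilever, summing each load's contribution:
  UDL 45: wL⁴/(8EI) = 5147/EI
  point load 62.9 at a = 0.92: Pa²(3L − a)/(6EI) = 138.2/EI
  point load 141.2 at a = 4.58: Pa²(3L − a)/(6EI) = 5884/EI
  δ_0 = 11170/EI
Tip deflection under a unit load at 2: L³/(3EI) = 55.46/EI.
With EI = 34000 kN·m²: δ_0 = 0.32852 m and δ_{22} = 0.001631 m/kN.
Compatibility — the beam at 2 must follow the support down by 0.004 m: δ_0 − R_2·δ_{22} = 0.004, so R_2 = (0.32852 − 0.004)/0.001631 = 199 kN.

R_2 = 199 kN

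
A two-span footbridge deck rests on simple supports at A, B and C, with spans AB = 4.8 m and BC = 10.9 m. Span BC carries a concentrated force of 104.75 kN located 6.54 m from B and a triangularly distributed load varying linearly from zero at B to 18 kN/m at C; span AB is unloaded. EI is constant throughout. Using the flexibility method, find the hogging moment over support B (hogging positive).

M_B = 219.8 kN·m

Take M_B as the redundant. Released structure: two simple spans AB and BC with a hinge at B.
Discontinuity in slope at B on the released structure — sum the simple-span end rotations:
  span BC: point load 104.75 at a = 6.54: Pab(L + b)/(6LEI) = 696.9/EI
  span BC: triangular load, peak 18: 7w₀L³/(360EI) = 453.3/EI
  relative rotation θ_0 = (0 + 1150)/EI = 1150/EI
A unit hogging moment at B produces rotation L₁/(3EI) + L₂/(3EI) = 5.233/EI.
Slope continuity at B: θ_0 = M_B·5.233/EI, so M_B = 1150/5.233 = 219.8 kN·m (hogging).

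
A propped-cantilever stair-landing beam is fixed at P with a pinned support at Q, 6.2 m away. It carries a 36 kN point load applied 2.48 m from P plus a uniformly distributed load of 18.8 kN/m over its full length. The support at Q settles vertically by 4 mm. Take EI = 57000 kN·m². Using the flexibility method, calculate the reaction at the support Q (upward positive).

R_Q = 48.33 kN

Take the reaction at Q as the redundant and release it; the primary structure is a cantilever fixed at P.
Downward deflection at the released point Q due to the loads:
  point load 36 at a = 2.48: Pa²(3L − a)/(6EI) = 594.9/EI
  UDL 18.8: wL⁴/(8EI) = 3472/EI
  δ_0 = 4067/EI
Flexibility coefficient — unit upward force at Q: δ_{QQ} = L³/(3EI) = 79.44/EI.
With EI = 57000 kN·m²: δ_0 = 0.071356 m and δ_{QQ} = 0.001394 m/kN.
Compatibility — the beam at Q must follow the support down by 0.004 m: δ_0 − R_Q·δ_{QQ} = 0.004, so R_Q = (0.071356 − 0.004)/0.001394 = 48.33 kN.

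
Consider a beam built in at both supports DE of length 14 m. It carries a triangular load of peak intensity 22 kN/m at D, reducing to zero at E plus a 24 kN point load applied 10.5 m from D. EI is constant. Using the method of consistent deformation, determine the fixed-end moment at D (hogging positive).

M_D = 231.3 kN·m

Release both end moments; the primary structure is a simply-supported span DE with redundants M_D and M_E.
Simple-span end rotations at D and E under the given loads:
  at D: triangular load, peak 22: w₀L³/(45EI) = 1342/EI
  at E: triangular load, peak 22: 7w₀L³/(360EI) = 1174/EI
  at D: point load 24 at a = 10.5: Pab(L + b)/(6LEI) = 183.8/EI
  at E: point load 24 at a = 10.5: Pab(L + a)/(6LEI) = 257.2/EI
  θ_D0 = 1525/EI,  θ_E0 = 1431/EI
Flexibility coefficients: a unit moment at one end gives L/(3EI) there and L/(6EI) at the far end, so f₁₁ = f₂₂ = 4.667/EI and f₁₂ = f₂₁ = 2.333/EI.
Compatibility — zero rotation at each built-in end:
  4.667 M_D + 2.333 M_E = 1525
  2.333 M_D + 4.667 M_E = 1431
Solving the pair gives M_D = 231.3 kN·m and M_E = 191 kN·m (hogging).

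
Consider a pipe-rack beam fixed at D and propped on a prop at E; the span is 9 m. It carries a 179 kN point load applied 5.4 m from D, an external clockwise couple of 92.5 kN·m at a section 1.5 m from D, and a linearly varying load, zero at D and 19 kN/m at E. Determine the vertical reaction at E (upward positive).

R_E = 129.1 kN

Remove the prop at E; the released (primary) structure is a cantilever built in at D.
Deflection at E on the released cantilever, summing each load's contribution:
  point load 179 at a = 5.4: Pa²(3L − a)/(6EI) = 18791/EI
  clockwise couple 92.5 at a = 1.5: M₀a(2L − a)/(2EI) = 1145/EI
  triangular load, peak 19 at the free end: 11w₀L⁴/(120EI) = 11427/EI
  δ_0 = 31362/EI
Flexibility coefficient — unit upward force at E: δ_{EE} = L³/(3EI) = 243/EI.
The prop prevents deflection at E: R_E = δ_0/δ_{EE} = 31362/243 = 129.1 kN.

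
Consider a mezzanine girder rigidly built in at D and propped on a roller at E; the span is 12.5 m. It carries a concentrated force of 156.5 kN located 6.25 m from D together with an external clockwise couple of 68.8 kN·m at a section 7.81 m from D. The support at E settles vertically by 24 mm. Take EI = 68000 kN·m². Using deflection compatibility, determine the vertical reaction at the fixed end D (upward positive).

Take the reaction at E as the redundant and release it; the primary structure is a cantilever fixed at D.
Deflection at E on the released cantilever, summing each load's contribution:
  point load 156.5 at a = 6.25: Pa²(3L − a)/(6EI) = 31840/EI
  clockwise couple 68.8 at a = 7.81: M₀a(2L − a)/(2EI) = 4618/EI
  δ_0 = 36458/EI
Flexibility coefficient — unit upward force at E: δ_{EE} = L³/(3EI) = 651/EI.
With EI = 68000 kN·m²: δ_0 = 0.53615 m and δ_{EE} = 0.009574 m/kN.
Compatibility — the beam at E must follow the support down by 0.024 m: δ_0 − R_E·δ_{EE} = 0.024, so R_E = (0.53615 − 0.024)/0.009574 = 53.49 kN.
Vertical equilibrium: R_D = ΣP − R_E = 156.5 − 53.49 = 103 kN.

R_D = 103 kN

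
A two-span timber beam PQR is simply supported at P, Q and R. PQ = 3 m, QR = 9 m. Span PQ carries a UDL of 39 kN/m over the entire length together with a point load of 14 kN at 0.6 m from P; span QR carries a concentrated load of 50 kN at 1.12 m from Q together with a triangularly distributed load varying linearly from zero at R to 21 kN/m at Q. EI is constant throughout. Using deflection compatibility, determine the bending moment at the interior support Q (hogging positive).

Insert a hinge at Q; M_Q is the redundant, and each span becomes simply supported.
Rotations at Q on the released spans (each span's end-slope, ×1/EI):
  span PQ: UDL 39: wL³/(24EI) = 43.88/EI
  span PQ: point load 14 at a = 0.6: Pab(L + a)/(6LEI) = 4.032/EI
  span QR: point load 50 at a = 1.12: Pab(L + b)/(6LEI) = 137.9/EI
  span QR: triangular load, peak 21: w₀L³/(45EI) = 340.2/EI
  relative rotation θ_0 = (47.91 + 478.1)/EI = 526/EI
A unit hogging moment at Q produces rotation L₁/(3EI) + L₂/(3EI) = 4/EI.
Compatibility: M_Q·(L₁+L₂)/(3EI) = θ_0, giving M_Q = 131.5 kN·m (hogging).

M_Q = 131.5 kN·m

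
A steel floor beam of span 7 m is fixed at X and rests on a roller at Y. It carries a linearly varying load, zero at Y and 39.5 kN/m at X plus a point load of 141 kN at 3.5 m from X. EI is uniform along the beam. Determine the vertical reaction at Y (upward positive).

Release the roller at Y. Primary structure: cantilever fixed at X.
Free-end deflection of the primary structure under the applied loading (downward +):
  triangular load, peak 39.5 at the fixed end: w₀L⁴/(30EI) = 3161/EI
  point load 141 at a = 3.5: Pa²(3L − a)/(6EI) = 5038/EI
  δ_0 = 8199/EI
Flexibility coefficient — unit upward force at Y: δ_{YY} = L³/(3EI) = 114.3/EI.
The prop prevents deflection at Y: R_Y = δ_0/δ_{YY} = 8199/114.3 = 71.71 kN.

R_Y = 71.71 kN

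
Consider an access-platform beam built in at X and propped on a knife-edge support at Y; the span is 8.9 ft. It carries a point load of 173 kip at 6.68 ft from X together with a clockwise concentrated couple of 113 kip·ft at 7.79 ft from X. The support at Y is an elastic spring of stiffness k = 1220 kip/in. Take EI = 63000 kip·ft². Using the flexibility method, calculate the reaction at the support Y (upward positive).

R_Y = 126.1 kip

Release the roller at Y. Primary structure: cantilever fixed at X.
Primary-structure tip deflection at Y by superposition:
  point load 173 at a = 6.68: Pa²(3L − a)/(6EI) = 25758/EI
  clockwise couple 113 at a = 7.79: M₀a(2L − a)/(2EI) = 4406/EI
  δ_0 = 30164/EI
Flexibility coefficient — unit upward force at Y: δ_{YY} = L³/(3EI) = 235/EI.
With EI = 63000 kip·ft²: δ_0 = 0.47879 ft and δ_{YY} = 0.00373 ft/kip.
Compatibility — the spring shortens by R_Y/k under the reaction it provides: δ_0 − R_Y·δ_{YY} = R_Y/k. With 1/k = 1/(1220×12) ft/kip = 0.000068 ft/kip, R_Y = δ_0 / (δ_{YY} + 1/k) = 0.47879 / (0.00373 + 0.000068) = 126.1 kip.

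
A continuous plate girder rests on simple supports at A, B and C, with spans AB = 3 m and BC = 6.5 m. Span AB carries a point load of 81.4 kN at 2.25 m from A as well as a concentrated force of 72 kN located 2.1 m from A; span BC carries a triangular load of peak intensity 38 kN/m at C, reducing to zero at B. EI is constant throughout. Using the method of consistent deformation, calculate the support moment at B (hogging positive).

Take M_B as the redundant. Released structure: two simple spans AB and BC with a hinge at B.
Discontinuity in slope at B on the released structure — sum the simple-span end rotations:
  span AB: point load 81.4 at a = 2.25: Pab(L + a)/(6LEI) = 40.06/EI
  span AB: point load 72 at a = 2.1: Pab(L + a)/(6LEI) = 38.56/EI
  span BC: triangular load, peak 38: 7w₀L³/(360EI) = 202.9/EI
  relative rotation θ_0 = (78.62 + 202.9)/EI = 281.5/EI
A unit hogging moment at B produces rotation L₁/(3EI) + L₂/(3EI) = 3.167/EI.
Slope continuity at B: θ_0 = M_B·3.167/EI, so M_B = 281.5/3.167 = 88.91 kN·m (hogging).

M_B = 88.91 kN·m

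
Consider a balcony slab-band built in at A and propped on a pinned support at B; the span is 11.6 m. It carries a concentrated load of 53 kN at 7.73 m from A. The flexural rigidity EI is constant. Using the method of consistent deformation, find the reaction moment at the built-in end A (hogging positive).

Take the reaction at B as the redundant and release it; the primary structure is a cantilever fixed at A.
Deflection at B on the released cantilever, summing each load's contribution:
  point load 53 at a = 7.73: Pa²(3L − a)/(6EI) = 14288/EI
Flexibility coefficient — unit upward force at B: δ_{BB} = L³/(3EI) = 520.3/EI.
The prop prevents deflection at B: R_B = δ_0/δ_{BB} = 14288/520.3 = 27.46 kN.
Moment equilibrium about A: M_A = Σ(load moments about A) − R_B·L = 409.7 − 27.46×11.6 = 91.14 kN·m.

M_A = 91.14 kN·m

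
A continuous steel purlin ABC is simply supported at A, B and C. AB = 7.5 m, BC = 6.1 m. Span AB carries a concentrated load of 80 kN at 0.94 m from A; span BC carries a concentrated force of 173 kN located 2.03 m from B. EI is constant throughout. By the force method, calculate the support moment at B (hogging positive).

Release continuity at B by inserting a hinge; the redundant is the internal moment M_B. The primary structure is two simply-supported spans AB and BC.
Discontinuity in slope at B on the released structure — sum the simple-span end rotations:
  span AB: point load 80 at a = 0.94: Pab(L + a)/(6LEI) = 92.52/EI
  span BC: point load 173 at a = 2.03: Pab(L + b)/(6LEI) = 397.2/EI
  relative rotation θ_0 = (92.52 + 397.2)/EI = 489.7/EI
A unit hogging moment at B produces rotation L₁/(3EI) + L₂/(3EI) = 4.533/EI.
Slope continuity at B: θ_0 = M_B·4.533/EI, so M_B = 489.7/4.533 = 108 kN·m (hogging).

M_B = 108 kN·m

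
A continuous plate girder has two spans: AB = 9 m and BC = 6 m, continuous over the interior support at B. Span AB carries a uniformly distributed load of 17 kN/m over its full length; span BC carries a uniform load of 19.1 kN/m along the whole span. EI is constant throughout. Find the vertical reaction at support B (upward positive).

R_B = 172 kN

Take M_B as the redundant. Released structure: two simple spans AB and BC with a hinge at B.
Discontinuity in slope at B on the released structure — sum the simple-span end rotations:
  span AB: UDL 17: wL³/(24EI) = 516.4/EI
  span BC: UDL 19.1: wL³/(24EI) = 171.9/EI
  relative rotation θ_0 = (516.4 + 171.9)/EI = 688.3/EI
A unit hogging moment at B produces rotation L₁/(3EI) + L₂/(3EI) = 5/EI.
Slope continuity at B: θ_0 = M_B·5/EI, so M_B = 688.3/5 = 137.7 kN·m (hogging).
Span AB, ΣM about A with M_B applied at B: R_B^{AB}·9 = 688.5 + 137.7, so R_B^{AB} = 91.8 kN and R_A = 153 − 91.8 = 61.2 kN.
Span BC, ΣM about C: R_B^{BC}·6 = 343.8 + 137.7, so R_B^{BC} = 80.24 kN and R_C = 114.6 − 80.24 = 34.36 kN.
R_B = 91.8 + 80.24 = 172 kN.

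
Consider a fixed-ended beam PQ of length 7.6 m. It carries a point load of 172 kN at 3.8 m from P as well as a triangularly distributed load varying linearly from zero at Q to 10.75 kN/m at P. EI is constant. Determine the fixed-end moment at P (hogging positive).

Release both end moments; the primary structure is a simply-supported span PQ with redundants M_P and M_Q.
Simple-span end rotations at P and Q under the given loads:
  at P: point load 172 at a = 3.8: Pab(L + b)/(6LEI) = 620.9/EI
  at Q: point load 172 at a = 3.8: Pab(L + a)/(6LEI) = 620.9/EI
  at P: triangular load, peak 10.75: w₀L³/(45EI) = 104.9/EI
  at Q: triangular load, peak 10.75: 7w₀L³/(360EI) = 91.76/EI
  θ_P0 = 725.8/EI,  θ_Q0 = 712.7/EI
Flexibility coefficients: a unit moment at one end gives L/(3EI) there and L/(6EI) at the far end, so f₁₁ = f₂₂ = 2.533/EI and f₁₂ = f₂₁ = 1.267/EI.
Compatibility — zero rotation at each built-in end:
  2.533 M_P + 1.267 M_Q = 725.8
  1.267 M_P + 2.533 M_Q = 712.7
Solving the pair gives M_P = 194.4 kN·m and M_Q = 184.1 kN·m (hogging).

M_P = 194.4 kN·m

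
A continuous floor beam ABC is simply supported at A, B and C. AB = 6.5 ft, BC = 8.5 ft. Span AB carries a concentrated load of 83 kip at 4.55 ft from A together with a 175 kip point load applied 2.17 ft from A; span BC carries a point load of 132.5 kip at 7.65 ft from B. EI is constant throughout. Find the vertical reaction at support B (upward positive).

Take M_B as the redundant. Released structure: two simple spans AB and BC with a hinge at B.
Discontinuity in slope at B on the released structure — sum the simple-span end rotations:
  span AB: point load 83 at a = 4.55: Pab(L + a)/(6LEI) = 208.7/EI
  span AB: point load 175 at a = 2.17: Pab(L + a)/(6LEI) = 365.5/EI
  span BC: point load 132.5 at a = 7.65: Pab(L + b)/(6LEI) = 158/EI
  relative rotation θ_0 = (574.2 + 158)/EI = 732.2/EI
A unit hogging moment at B produces rotation L₁/(3EI) + L₂/(3EI) = 5/EI.
Compatibility: M_B·(L₁+L₂)/(3EI) = θ_0, giving M_B = 146.4 kip·ft (hogging).
Span AB, ΣM about A with M_B applied at B: R_B^{AB}·6.5 = 757.4 + 146.4, so R_B^{AB} = 139.1 kip and R_A = 258 − 139.1 = 118.9 kip.
Span BC, ΣM about C: R_B^{BC}·8.5 = 112.6 + 146.4, so R_B^{BC} = 30.48 kip and R_C = 132.5 − 30.48 = 102 kip.
R_B = 139.1 + 30.48 = 169.5 kip.

R_B = 169.5 kip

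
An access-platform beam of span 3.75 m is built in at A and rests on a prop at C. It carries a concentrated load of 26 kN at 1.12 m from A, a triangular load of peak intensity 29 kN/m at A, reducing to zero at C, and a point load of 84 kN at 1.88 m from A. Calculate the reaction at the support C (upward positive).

R_C = 40.38 kN

Release the roller at C. Primary structure: cantilever fixed at A.
Free-end deflection of the primary structure under the applied loading (downward +):
  point load 26 at a = 1.12: Pa²(3L − a)/(6EI) = 55.06/EI
  triangular load, peak 29 at the fixed end: w₀L⁴/(30EI) = 191.2/EI
  point load 84 at a = 1.88: Pa²(3L − a)/(6EI) = 463.6/EI
  δ_0 = 709.9/EI
Flexibility coefficient — unit upward force at C: δ_{CC} = L³/(3EI) = 17.58/EI.
The prop prevents deflection at C: R_C = δ_0/δ_{CC} = 709.9/17.58 = 40.38 kN.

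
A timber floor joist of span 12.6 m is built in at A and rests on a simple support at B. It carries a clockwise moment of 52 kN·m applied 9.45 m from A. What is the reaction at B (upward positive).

R_B = 5.804 kN

Remove the prop at B; the released (primary) structure is a cantilever built in at A.
Downward deflection at the released point B due to the loads:
  clockwise couple 52 at a = 9.45: M₀a(2L − a)/(2EI) = 3870/EI
Flexibility coefficient — unit upward force at B: δ_{BB} = L³/(3EI) = 666.8/EI.
The prop prevents deflection at B: R_B = δ_0/δ_{BB} = 3870/666.8 = 5.804 kN.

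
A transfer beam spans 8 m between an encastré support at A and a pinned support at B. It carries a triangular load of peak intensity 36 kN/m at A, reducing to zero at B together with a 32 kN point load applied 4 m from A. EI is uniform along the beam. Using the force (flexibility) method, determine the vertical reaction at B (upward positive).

Take the reaction at B as the redundant and release it; the primary structure is a cantilever fixed at A.
Deflection at B on the released cantilever, summing each load's contribution:
  triangular load, peak 36 at the fixed end: w₀L⁴/(30EI) = 4915/EI
  point load 32 at a = 4: Pa²(3L − a)/(6EI) = 1707/EI
  δ_0 = 6622/EI
Flexibility coefficient — unit upward force at B: δ_{BB} = L³/(3EI) = 170.7/EI.
The prop prevents deflection at B: R_B = δ_0/δ_{BB} = 6622/170.7 = 38.8 kN.

R_B = 38.8 kN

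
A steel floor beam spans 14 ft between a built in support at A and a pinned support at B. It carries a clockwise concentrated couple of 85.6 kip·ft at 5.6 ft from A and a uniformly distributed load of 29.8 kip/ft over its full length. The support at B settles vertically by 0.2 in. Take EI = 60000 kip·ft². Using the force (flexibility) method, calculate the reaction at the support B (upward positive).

Release the roller at B. Primary structure: cantilever fixed at A.
Downward deflection at the released point B due to the loads:
  clockwise couple 85.6 at a = 5.6: M₀a(2L − a)/(2EI) = 5369/EI
  UDL 29.8: wL⁴/(8EI) = 143100/EI
  δ_0 = 148468/EI
Tip deflection under a unit load at B: L³/(3EI) = 914.7/EI.
With EI = 60000 kip·ft²: δ_0 = 2.4745 ft and δ_{BB} = 0.015244 ft/kip.
Compatibility — the beam at B must follow the support down by 0.01667 ft: δ_0 − R_B·δ_{BB} = 0.01667, so R_B = (2.4745 − 0.01667)/0.015244 = 161.2 kip.

R_B = 161.2 kip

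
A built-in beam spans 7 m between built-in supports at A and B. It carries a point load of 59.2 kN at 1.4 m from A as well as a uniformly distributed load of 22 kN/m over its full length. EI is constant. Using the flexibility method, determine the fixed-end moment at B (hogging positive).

Release both end moments; the primary structure is a simply-supported span AB with redundants M_A and M_B.
Simple-span end rotations at A and B under the given loads:
  at A: point load 59.2 at a = 1.4: Pab(L + b)/(6LEI) = 139.2/EI
  at B: point load 59.2 at a = 1.4: Pab(L + a)/(6LEI) = 92.83/EI
  at A: UDL 22: wL³/(24EI) = 314.4/EI
  at B: UDL 22: wL³/(24EI) = 314.4/EI
  θ_A0 = 453.7/EI,  θ_B0 = 407.2/EI
Flexibility coefficients: a unit moment at one end gives L/(3EI) there and L/(6EI) at the far end, so f₁₁ = f₂₂ = 2.333/EI and f₁₂ = f₂₁ = 1.167/EI.
Compatibility — zero rotation at each built-in end:
  2.333 M_A + 1.167 M_B = 453.7
  1.167 M_A + 2.333 M_B = 407.2
Solving the pair gives M_A = 142.9 kN·m and M_B = 103.1 kN·m (hogging).

M_B = 103.1 kN·m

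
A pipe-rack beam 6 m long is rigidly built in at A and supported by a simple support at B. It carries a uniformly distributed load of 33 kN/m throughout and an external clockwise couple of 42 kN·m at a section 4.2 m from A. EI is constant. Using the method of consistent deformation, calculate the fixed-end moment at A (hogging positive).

Choose R_B as the redundant. The primary structure is the cantilever fixed at A.
Downward deflection at the released point B due to the loads:
  UDL 33: wL⁴/(8EI) = 5346/EI
  clockwise couple 42 at a = 4.2: M₀a(2L − a)/(2EI) = 688/EI
  δ_0 = 6034/EI
Tip deflection under a unit load at B: L³/(3EI) = 72/EI.
The prop prevents deflection at B: R_B = δ_0/δ_{BB} = 6034/72 = 83.81 kN.
Moment equilibrium about A: M_A = Σ(load moments about A) − R_B·L = 636 − 83.81×6 = 133.2 kN·m.

M_A = 133.2 kN·m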